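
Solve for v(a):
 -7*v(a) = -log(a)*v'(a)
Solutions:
 v(a) = C1*exp(7*li(a))


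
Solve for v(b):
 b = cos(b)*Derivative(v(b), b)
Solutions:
 v(b) = C1 + Integral(b/cos(b), b)


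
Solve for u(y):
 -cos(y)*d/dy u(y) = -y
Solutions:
 u(y) = C1 + Integral(y/cos(y), y)


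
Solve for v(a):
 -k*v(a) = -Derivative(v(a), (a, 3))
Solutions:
 v(a) = C1*exp(a*k^(1/3)) + C2*exp(a*k^(1/3)*(-1 + sqrt(3)*I)/2) + C3*exp(-a*k^(1/3)*(1 + sqrt(3)*I)/2)


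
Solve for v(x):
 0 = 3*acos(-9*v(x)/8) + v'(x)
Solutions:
 Integral(1/acos(-9*_y/8), (_y, v(x))) = C1 - 3*x


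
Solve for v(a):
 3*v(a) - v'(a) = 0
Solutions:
 v(a) = C1*exp(3*a)


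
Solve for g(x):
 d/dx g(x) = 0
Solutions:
 g(x) = C1


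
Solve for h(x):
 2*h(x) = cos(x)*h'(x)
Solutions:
 h(x) = C1*(sin(x) + 1)/(sin(x) - 1)


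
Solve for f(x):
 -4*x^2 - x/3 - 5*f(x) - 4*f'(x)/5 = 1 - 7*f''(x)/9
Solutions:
 f(x) = C1*exp(3*x*(6 - sqrt(911))/35) + C2*exp(3*x*(6 + sqrt(911))/35) - 4*x^2/5 + 71*x/375 - 13477/28125


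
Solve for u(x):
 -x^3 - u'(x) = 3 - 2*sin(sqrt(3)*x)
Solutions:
 u(x) = C1 - x^4/4 - 3*x - 2*sqrt(3)*cos(sqrt(3)*x)/3


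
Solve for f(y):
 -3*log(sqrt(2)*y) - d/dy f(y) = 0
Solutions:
 f(y) = C1 - 3*y*log(y) - 3*y*log(2)/2 + 3*y


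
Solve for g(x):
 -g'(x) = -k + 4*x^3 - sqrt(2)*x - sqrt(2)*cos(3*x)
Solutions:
 g(x) = C1 + k*x - x^4 + sqrt(2)*x^2/2 + sqrt(2)*sin(3*x)/3


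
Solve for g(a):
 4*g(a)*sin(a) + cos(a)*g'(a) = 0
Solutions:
 g(a) = C1*cos(a)^4


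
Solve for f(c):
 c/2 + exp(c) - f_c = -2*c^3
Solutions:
 f(c) = C1 + c^4/2 + c^2/4 + exp(c)


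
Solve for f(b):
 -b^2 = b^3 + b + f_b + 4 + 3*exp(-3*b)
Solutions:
 f(b) = C1 - b^4/4 - b^3/3 - b^2/2 - 4*b + exp(-3*b)


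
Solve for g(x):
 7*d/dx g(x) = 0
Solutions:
 g(x) = C1


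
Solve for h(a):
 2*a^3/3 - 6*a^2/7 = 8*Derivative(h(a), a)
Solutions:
 h(a) = C1 + a^4/48 - a^3/28


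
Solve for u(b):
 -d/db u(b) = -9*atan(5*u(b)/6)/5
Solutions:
 Integral(1/atan(5*_y/6), (_y, u(b))) = C1 + 9*b/5


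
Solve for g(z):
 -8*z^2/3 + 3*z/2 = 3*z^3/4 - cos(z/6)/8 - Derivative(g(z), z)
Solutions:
 g(z) = C1 + 3*z^4/16 + 8*z^3/9 - 3*z^2/4 - 3*sin(z/6)/4


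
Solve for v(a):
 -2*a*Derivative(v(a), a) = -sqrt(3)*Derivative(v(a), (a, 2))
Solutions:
 v(a) = C1 + C2*erfi(3^(3/4)*a/3)


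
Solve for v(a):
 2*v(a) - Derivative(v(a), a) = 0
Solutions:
 v(a) = C1*exp(2*a)


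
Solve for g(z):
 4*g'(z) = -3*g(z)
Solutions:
 g(z) = C1*exp(-3*z/4)


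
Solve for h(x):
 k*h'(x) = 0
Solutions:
 h(x) = C1


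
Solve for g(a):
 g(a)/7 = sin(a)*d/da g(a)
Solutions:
 g(a) = C1*(cos(a) - 1)^(1/14)/(cos(a) + 1)^(1/14)


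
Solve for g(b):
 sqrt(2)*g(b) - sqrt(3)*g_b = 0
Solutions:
 g(b) = C1*exp(sqrt(6)*b/3)


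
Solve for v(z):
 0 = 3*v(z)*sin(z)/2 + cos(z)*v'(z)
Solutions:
 v(z) = C1*cos(z)^(3/2)


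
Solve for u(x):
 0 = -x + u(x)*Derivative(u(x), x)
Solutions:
 u(x) = -sqrt(C1 + x^2)
 u(x) = sqrt(C1 + x^2)


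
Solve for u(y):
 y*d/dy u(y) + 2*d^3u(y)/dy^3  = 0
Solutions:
 u(y) = C1 + Integral(C2*airyai(-2^(2/3)*y/2) + C3*airybi(-2^(2/3)*y/2), y)


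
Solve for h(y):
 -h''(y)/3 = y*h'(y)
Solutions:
 h(y) = C1 + C2*erf(sqrt(6)*y/2)


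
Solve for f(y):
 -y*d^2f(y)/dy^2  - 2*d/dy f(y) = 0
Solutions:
 f(y) = C1 + C2/y


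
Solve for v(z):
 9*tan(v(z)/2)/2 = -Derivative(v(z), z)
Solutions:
 v(z) = -2*asin(C1*exp(-9*z/4)) + 2*pi
 v(z) = 2*asin(C1*exp(-9*z/4))


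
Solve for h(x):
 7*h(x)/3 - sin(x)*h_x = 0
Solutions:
 h(x) = C1*(cos(x) - 1)^(7/6)/(cos(x) + 1)^(7/6)


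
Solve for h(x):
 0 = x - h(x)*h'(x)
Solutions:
 h(x) = -sqrt(C1 + x^2)
 h(x) = sqrt(C1 + x^2)


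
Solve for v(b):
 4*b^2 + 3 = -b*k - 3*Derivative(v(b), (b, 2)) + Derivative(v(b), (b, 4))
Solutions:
 v(b) = C1 + C2*b + C3*exp(-sqrt(3)*b) + C4*exp(sqrt(3)*b) - b^4/9 - b^3*k/18 - 17*b^2/18


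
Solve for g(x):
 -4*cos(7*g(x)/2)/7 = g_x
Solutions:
 g(x) = -2*asin((C1 + exp(4*x))/(C1 - exp(4*x)))/7 + 2*pi/7
 g(x) = 2*asin((C1 + exp(4*x))/(C1 - exp(4*x)))/7


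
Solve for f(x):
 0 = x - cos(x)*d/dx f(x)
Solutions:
 f(x) = C1 + Integral(x/cos(x), x)


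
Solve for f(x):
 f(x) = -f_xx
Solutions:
 f(x) = C1*sin(x) + C2*cos(x)


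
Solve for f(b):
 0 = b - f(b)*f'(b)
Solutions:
 f(b) = -sqrt(C1 + b^2)
 f(b) = sqrt(C1 + b^2)


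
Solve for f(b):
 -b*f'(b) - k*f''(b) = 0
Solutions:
 f(b) = C1 + C2*sqrt(k)*erf(sqrt(2)*b*sqrt(1/k)/2)


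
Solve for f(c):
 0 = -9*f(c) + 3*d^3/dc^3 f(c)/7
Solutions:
 f(c) = C3*exp(21^(1/3)*c) + (C1*sin(3^(5/6)*7^(1/3)*c/2) + C2*cos(3^(5/6)*7^(1/3)*c/2))*exp(-21^(1/3)*c/2)


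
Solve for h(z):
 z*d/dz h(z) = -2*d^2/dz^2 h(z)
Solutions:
 h(z) = C1 + C2*erf(z/2)


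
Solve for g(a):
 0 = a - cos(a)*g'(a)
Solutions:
 g(a) = C1 + Integral(a/cos(a), a)


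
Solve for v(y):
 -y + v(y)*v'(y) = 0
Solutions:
 v(y) = -sqrt(C1 + y^2)
 v(y) = sqrt(C1 + y^2)


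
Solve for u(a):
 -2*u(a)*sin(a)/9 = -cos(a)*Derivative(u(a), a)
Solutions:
 u(a) = C1/cos(a)^(2/9)


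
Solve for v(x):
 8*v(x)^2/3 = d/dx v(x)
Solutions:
 v(x) = -3/(C1 + 8*x)


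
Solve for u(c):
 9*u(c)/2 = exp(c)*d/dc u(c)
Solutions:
 u(c) = C1*exp(-9*exp(-c)/2)


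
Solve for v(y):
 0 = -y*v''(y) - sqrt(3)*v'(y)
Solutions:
 v(y) = C1 + C2*y^(1 - sqrt(3))


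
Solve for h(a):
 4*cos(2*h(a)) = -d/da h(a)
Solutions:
 h(a) = -asin((C1 + exp(16*a))/(C1 - exp(16*a)))/2 + pi/2
 h(a) = asin((C1 + exp(16*a))/(C1 - exp(16*a)))/2


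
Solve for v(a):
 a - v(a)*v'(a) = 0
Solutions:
 v(a) = -sqrt(C1 + a^2)
 v(a) = sqrt(C1 + a^2)


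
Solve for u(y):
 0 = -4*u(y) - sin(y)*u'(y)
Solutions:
 u(y) = C1*(cos(y)^2 + 2*cos(y) + 1)/(cos(y)^2 - 2*cos(y) + 1)


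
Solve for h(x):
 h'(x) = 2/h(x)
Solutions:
 h(x) = -sqrt(C1 + 4*x)
 h(x) = sqrt(C1 + 4*x)


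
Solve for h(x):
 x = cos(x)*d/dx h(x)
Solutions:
 h(x) = C1 + Integral(x/cos(x), x)


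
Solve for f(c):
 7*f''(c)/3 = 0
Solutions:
 f(c) = C1 + C2*c


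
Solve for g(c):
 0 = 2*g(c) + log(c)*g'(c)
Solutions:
 g(c) = C1*exp(-2*li(c))


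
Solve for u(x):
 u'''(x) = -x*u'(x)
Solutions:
 u(x) = C1 + Integral(C2*airyai(-x) + C3*airybi(-x), x)


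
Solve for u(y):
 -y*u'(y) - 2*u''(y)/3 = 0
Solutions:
 u(y) = C1 + C2*erf(sqrt(3)*y/2)


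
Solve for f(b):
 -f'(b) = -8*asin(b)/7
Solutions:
 f(b) = C1 + 8*b*asin(b)/7 + 8*sqrt(1 - b^2)/7


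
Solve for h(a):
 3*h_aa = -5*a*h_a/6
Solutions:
 h(a) = C1 + C2*erf(sqrt(5)*a/6)


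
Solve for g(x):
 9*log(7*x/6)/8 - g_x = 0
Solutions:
 g(x) = C1 + 9*x*log(x)/8 - 9*x*log(6)/8 - 9*x/8 + 9*x*log(7)/8


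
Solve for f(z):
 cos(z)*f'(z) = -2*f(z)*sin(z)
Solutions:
 f(z) = C1*cos(z)^2


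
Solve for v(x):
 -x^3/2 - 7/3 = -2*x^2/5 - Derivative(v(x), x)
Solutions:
 v(x) = C1 + x^4/8 - 2*x^3/15 + 7*x/3


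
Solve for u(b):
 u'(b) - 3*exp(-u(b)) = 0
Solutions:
 u(b) = log(C1 + 3*b)


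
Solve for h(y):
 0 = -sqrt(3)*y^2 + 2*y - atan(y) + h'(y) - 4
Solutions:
 h(y) = C1 + sqrt(3)*y^3/3 - y^2 + y*atan(y) + 4*y - log(y^2 + 1)/2


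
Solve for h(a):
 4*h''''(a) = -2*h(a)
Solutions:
 h(a) = (C1*sin(2^(1/4)*a/2) + C2*cos(2^(1/4)*a/2))*exp(-2^(1/4)*a/2) + (C3*sin(2^(1/4)*a/2) + C4*cos(2^(1/4)*a/2))*exp(2^(1/4)*a/2)


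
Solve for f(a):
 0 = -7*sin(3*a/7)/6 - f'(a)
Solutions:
 f(a) = C1 + 49*cos(3*a/7)/18


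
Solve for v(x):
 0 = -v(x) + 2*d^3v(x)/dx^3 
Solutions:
 v(x) = C3*exp(2^(2/3)*x/2) + (C1*sin(2^(2/3)*sqrt(3)*x/4) + C2*cos(2^(2/3)*sqrt(3)*x/4))*exp(-2^(2/3)*x/4)


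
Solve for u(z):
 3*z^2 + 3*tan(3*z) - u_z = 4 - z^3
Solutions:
 u(z) = C1 + z^4/4 + z^3 - 4*z - log(cos(3*z))


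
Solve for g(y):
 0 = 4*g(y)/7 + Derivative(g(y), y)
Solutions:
 g(y) = C1*exp(-4*y/7)


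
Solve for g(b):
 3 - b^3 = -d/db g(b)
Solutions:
 g(b) = C1 + b^4/4 - 3*b


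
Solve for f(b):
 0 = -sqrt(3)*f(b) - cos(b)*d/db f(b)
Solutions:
 f(b) = C1*(sin(b) - 1)^(sqrt(3)/2)/(sin(b) + 1)^(sqrt(3)/2)


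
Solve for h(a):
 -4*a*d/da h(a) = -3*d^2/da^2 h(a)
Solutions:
 h(a) = C1 + C2*erfi(sqrt(6)*a/3)


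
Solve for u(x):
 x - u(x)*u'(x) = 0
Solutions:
 u(x) = -sqrt(C1 + x^2)
 u(x) = sqrt(C1 + x^2)


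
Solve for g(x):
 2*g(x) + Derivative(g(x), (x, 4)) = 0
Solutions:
 g(x) = (C1*sin(2^(3/4)*x/2) + C2*cos(2^(3/4)*x/2))*exp(-2^(3/4)*x/2) + (C3*sin(2^(3/4)*x/2) + C4*cos(2^(3/4)*x/2))*exp(2^(3/4)*x/2)


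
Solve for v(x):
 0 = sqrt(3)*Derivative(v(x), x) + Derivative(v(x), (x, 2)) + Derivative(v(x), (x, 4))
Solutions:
 v(x) = C1 + C2*exp(2^(1/3)*sqrt(3)*x*(-2/(9 + sqrt(85))^(1/3) + 2^(1/3)*(9 + sqrt(85))^(1/3))/12)*sin(2^(1/3)*x*(2/(9 + sqrt(85))^(1/3) + 2^(1/3)*(9 + sqrt(85))^(1/3))/4) + C3*exp(2^(1/3)*sqrt(3)*x*(-2/(9 + sqrt(85))^(1/3) + 2^(1/3)*(9 + sqrt(85))^(1/3))/12)*cos(2^(1/3)*x*(2/(9 + sqrt(85))^(1/3) + 2^(1/3)*(9 + sqrt(85))^(1/3))/4) + C4*exp(-2^(1/3)*sqrt(3)*x*(-2/(9 + sqrt(85))^(1/3) + 2^(1/3)*(9 + sqrt(85))^(1/3))/6)


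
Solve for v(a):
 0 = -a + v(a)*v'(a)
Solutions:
 v(a) = -sqrt(C1 + a^2)
 v(a) = sqrt(C1 + a^2)


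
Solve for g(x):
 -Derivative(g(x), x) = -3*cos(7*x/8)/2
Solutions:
 g(x) = C1 + 12*sin(7*x/8)/7


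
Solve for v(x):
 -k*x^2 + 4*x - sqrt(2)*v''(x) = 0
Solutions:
 v(x) = C1 + C2*x - sqrt(2)*k*x^4/24 + sqrt(2)*x^3/3


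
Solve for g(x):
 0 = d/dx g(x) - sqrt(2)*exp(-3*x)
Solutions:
 g(x) = C1 - sqrt(2)*exp(-3*x)/3


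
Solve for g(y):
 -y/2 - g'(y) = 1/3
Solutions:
 g(y) = C1 - y^2/4 - y/3


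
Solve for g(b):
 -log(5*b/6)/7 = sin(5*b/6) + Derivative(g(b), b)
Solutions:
 g(b) = C1 - b*log(b)/7 - b*log(5)/7 + b/7 + b*log(6)/7 + 6*cos(5*b/6)/5


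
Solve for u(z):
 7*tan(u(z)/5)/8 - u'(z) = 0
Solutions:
 u(z) = -5*asin(C1*exp(7*z/40)) + 5*pi
 u(z) = 5*asin(C1*exp(7*z/40))


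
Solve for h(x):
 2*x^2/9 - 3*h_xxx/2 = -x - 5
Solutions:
 h(x) = C1 + C2*x + C3*x^2 + x^5/405 + x^4/36 + 5*x^3/9


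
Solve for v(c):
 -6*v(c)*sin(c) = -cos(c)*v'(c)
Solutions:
 v(c) = C1/cos(c)^6


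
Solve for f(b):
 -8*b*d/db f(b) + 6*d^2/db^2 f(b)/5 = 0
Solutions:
 f(b) = C1 + C2*erfi(sqrt(30)*b/3)


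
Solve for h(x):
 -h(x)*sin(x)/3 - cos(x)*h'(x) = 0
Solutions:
 h(x) = C1*cos(x)^(1/3)


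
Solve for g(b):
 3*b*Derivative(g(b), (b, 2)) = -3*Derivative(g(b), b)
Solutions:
 g(b) = C1 + C2*log(b)


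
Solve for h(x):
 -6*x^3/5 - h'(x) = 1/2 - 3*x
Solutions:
 h(x) = C1 - 3*x^4/10 + 3*x^2/2 - x/2


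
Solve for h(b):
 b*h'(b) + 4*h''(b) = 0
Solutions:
 h(b) = C1 + C2*erf(sqrt(2)*b/4)


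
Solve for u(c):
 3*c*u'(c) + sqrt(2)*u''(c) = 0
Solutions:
 u(c) = C1 + C2*erf(2^(1/4)*sqrt(3)*c/2)


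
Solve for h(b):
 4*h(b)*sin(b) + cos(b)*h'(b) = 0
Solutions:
 h(b) = C1*cos(b)^4


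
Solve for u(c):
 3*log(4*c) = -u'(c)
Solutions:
 u(c) = C1 - 3*c*log(c) - c*log(64) + 3*c


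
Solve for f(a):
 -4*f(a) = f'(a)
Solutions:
 f(a) = C1*exp(-4*a)


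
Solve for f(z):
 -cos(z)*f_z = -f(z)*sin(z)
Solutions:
 f(z) = C1/cos(z)


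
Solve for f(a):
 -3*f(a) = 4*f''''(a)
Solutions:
 f(a) = (C1*sin(3^(1/4)*a/2) + C2*cos(3^(1/4)*a/2))*exp(-3^(1/4)*a/2) + (C3*sin(3^(1/4)*a/2) + C4*cos(3^(1/4)*a/2))*exp(3^(1/4)*a/2)


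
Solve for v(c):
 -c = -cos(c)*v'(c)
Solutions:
 v(c) = C1 + Integral(c/cos(c), c)


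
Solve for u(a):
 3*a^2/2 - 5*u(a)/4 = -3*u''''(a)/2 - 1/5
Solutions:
 u(a) = C1*exp(-5^(1/4)*6^(3/4)*a/6) + C2*exp(5^(1/4)*6^(3/4)*a/6) + C3*sin(5^(1/4)*6^(3/4)*a/6) + C4*cos(5^(1/4)*6^(3/4)*a/6) + 6*a^2/5 + 4/25


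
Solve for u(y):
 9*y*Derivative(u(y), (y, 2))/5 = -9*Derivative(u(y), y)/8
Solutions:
 u(y) = C1 + C2*y^(3/8)


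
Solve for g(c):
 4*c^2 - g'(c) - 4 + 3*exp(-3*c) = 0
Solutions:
 g(c) = C1 + 4*c^3/3 - 4*c - exp(-3*c)


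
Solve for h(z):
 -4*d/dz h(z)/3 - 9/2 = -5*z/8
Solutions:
 h(z) = C1 + 15*z^2/64 - 27*z/8


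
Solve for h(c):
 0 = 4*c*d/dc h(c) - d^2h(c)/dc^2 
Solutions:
 h(c) = C1 + C2*erfi(sqrt(2)*c)


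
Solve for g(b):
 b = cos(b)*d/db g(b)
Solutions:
 g(b) = C1 + Integral(b/cos(b), b)


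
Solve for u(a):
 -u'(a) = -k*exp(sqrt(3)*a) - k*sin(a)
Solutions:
 u(a) = C1 + sqrt(3)*k*exp(sqrt(3)*a)/3 - k*cos(a)


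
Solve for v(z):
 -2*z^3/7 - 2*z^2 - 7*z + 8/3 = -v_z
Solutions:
 v(z) = C1 + z^4/14 + 2*z^3/3 + 7*z^2/2 - 8*z/3


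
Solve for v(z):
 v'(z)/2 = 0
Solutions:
 v(z) = C1


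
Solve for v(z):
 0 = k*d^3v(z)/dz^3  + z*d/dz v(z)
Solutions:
 v(z) = C1 + Integral(C2*airyai(z*(-1/k)^(1/3)) + C3*airybi(z*(-1/k)^(1/3)), z)


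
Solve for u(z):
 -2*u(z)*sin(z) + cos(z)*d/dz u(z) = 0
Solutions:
 u(z) = C1/cos(z)^2


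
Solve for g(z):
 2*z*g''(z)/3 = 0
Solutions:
 g(z) = C1 + C2*z


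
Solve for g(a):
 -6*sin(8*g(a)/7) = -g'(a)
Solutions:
 -6*a + 7*log(cos(8*g(a)/7) - 1)/16 - 7*log(cos(8*g(a)/7) + 1)/16 = C1


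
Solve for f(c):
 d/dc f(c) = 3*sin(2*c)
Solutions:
 f(c) = C1 - 3*cos(2*c)/2


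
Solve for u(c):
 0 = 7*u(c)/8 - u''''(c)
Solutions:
 u(c) = C1*exp(-14^(1/4)*c/2) + C2*exp(14^(1/4)*c/2) + C3*sin(14^(1/4)*c/2) + C4*cos(14^(1/4)*c/2)


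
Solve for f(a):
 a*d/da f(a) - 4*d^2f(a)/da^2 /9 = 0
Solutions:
 f(a) = C1 + C2*erfi(3*sqrt(2)*a/4)


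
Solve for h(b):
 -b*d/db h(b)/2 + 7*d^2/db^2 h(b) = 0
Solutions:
 h(b) = C1 + C2*erfi(sqrt(7)*b/14)


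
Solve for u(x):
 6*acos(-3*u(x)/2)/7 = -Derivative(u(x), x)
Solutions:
 Integral(1/acos(-3*_y/2), (_y, u(x))) = C1 - 6*x/7


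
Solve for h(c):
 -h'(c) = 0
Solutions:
 h(c) = C1


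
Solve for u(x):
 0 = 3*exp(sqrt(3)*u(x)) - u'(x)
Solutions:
 u(x) = sqrt(3)*(2*log(-1/(C1 + 3*x)) - log(3))/6


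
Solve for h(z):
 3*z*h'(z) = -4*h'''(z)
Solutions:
 h(z) = C1 + Integral(C2*airyai(-6^(1/3)*z/2) + C3*airybi(-6^(1/3)*z/2), z)


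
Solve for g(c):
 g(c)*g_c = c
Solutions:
 g(c) = -sqrt(C1 + c^2)
 g(c) = sqrt(C1 + c^2)


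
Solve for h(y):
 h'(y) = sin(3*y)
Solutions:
 h(y) = C1 - cos(3*y)/3


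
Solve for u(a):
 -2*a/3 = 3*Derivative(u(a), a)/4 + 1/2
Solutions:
 u(a) = C1 - 4*a^2/9 - 2*a/3


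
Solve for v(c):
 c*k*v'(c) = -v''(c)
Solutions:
 v(c) = Piecewise((-sqrt(2)*sqrt(pi)*C1*erf(sqrt(2)*c*sqrt(k)/2)/(2*sqrt(k)) - C2, (k > 0) | (k < 0)), (-C1*c - C2, True))


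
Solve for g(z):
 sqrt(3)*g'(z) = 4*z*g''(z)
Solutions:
 g(z) = C1 + C2*z^(sqrt(3)/4 + 1)


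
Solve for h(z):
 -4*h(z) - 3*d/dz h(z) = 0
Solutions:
 h(z) = C1*exp(-4*z/3)


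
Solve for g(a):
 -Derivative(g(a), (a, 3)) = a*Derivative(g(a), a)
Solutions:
 g(a) = C1 + Integral(C2*airyai(-a) + C3*airybi(-a), a)


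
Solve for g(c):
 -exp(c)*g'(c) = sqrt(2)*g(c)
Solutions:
 g(c) = C1*exp(sqrt(2)*exp(-c))


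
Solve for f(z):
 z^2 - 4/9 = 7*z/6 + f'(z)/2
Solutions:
 f(z) = C1 + 2*z^3/3 - 7*z^2/6 - 8*z/9


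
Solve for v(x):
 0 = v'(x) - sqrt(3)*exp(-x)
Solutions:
 v(x) = C1 - sqrt(3)*exp(-x)


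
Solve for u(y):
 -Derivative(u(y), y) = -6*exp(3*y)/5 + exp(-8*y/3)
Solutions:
 u(y) = C1 + 2*exp(3*y)/5 + 3*exp(-8*y/3)/8


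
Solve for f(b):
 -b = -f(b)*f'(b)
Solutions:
 f(b) = -sqrt(C1 + b^2)
 f(b) = sqrt(C1 + b^2)


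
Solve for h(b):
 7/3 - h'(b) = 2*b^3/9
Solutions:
 h(b) = C1 - b^4/18 + 7*b/3


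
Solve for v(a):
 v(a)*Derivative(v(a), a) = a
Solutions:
 v(a) = -sqrt(C1 + a^2)
 v(a) = sqrt(C1 + a^2)


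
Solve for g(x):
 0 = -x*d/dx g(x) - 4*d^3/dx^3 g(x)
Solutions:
 g(x) = C1 + Integral(C2*airyai(-2^(1/3)*x/2) + C3*airybi(-2^(1/3)*x/2), x)


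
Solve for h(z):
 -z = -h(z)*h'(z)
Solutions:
 h(z) = -sqrt(C1 + z^2)
 h(z) = sqrt(C1 + z^2)


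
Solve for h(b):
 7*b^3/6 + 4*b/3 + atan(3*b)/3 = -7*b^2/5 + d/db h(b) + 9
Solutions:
 h(b) = C1 + 7*b^4/24 + 7*b^3/15 + 2*b^2/3 + b*atan(3*b)/3 - 9*b - log(9*b^2 + 1)/18


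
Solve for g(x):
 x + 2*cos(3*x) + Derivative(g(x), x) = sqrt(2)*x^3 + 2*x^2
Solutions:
 g(x) = C1 + sqrt(2)*x^4/4 + 2*x^3/3 - x^2/2 - 2*sin(3*x)/3


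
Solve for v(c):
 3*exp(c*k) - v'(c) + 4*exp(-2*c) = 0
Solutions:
 v(c) = C1 - 2*exp(-2*c) + 3*exp(c*k)/k


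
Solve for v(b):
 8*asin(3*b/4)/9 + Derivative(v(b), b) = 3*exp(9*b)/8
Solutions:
 v(b) = C1 - 8*b*asin(3*b/4)/9 - 8*sqrt(16 - 9*b^2)/27 + exp(9*b)/24


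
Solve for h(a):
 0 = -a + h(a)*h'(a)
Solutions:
 h(a) = -sqrt(C1 + a^2)
 h(a) = sqrt(C1 + a^2)


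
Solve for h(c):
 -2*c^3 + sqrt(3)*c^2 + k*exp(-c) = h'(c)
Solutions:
 h(c) = C1 - c^4/2 + sqrt(3)*c^3/3 - k*exp(-c)


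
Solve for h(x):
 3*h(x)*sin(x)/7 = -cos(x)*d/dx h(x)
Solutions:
 h(x) = C1*cos(x)^(3/7)


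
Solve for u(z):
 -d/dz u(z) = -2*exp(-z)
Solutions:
 u(z) = C1 - 2*exp(-z)


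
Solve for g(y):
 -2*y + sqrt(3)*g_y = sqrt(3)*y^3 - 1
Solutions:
 g(y) = C1 + y^4/4 + sqrt(3)*y^2/3 - sqrt(3)*y/3


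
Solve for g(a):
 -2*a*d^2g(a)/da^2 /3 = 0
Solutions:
 g(a) = C1 + C2*a


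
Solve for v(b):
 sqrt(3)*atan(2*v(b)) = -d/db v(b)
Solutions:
 Integral(1/atan(2*_y), (_y, v(b))) = C1 - sqrt(3)*b


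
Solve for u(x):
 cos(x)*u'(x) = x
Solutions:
 u(x) = C1 + Integral(x/cos(x), x)


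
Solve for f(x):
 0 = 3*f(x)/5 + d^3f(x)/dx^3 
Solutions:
 f(x) = C3*exp(-3^(1/3)*5^(2/3)*x/5) + (C1*sin(3^(5/6)*5^(2/3)*x/10) + C2*cos(3^(5/6)*5^(2/3)*x/10))*exp(3^(1/3)*5^(2/3)*x/10)


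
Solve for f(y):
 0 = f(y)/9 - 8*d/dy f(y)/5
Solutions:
 f(y) = C1*exp(5*y/72)


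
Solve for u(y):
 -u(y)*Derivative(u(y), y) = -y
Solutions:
 u(y) = -sqrt(C1 + y^2)
 u(y) = sqrt(C1 + y^2)


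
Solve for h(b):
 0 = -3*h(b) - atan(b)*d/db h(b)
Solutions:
 h(b) = C1*exp(-3*Integral(1/atan(b), b))


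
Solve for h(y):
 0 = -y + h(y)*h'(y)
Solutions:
 h(y) = -sqrt(C1 + y^2)
 h(y) = sqrt(C1 + y^2)


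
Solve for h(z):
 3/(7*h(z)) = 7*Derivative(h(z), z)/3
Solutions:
 h(z) = -sqrt(C1 + 18*z)/7
 h(z) = sqrt(C1 + 18*z)/7


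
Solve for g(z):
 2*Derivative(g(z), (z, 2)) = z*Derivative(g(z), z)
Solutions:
 g(z) = C1 + C2*erfi(z/2)


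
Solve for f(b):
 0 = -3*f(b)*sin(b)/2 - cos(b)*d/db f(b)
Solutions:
 f(b) = C1*cos(b)^(3/2)


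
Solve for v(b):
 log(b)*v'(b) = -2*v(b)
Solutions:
 v(b) = C1*exp(-2*li(b))


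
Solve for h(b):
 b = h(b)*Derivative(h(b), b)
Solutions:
 h(b) = -sqrt(C1 + b^2)
 h(b) = sqrt(C1 + b^2)


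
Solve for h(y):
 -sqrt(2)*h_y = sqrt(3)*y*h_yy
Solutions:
 h(y) = C1 + C2*y^(1 - sqrt(6)/3)


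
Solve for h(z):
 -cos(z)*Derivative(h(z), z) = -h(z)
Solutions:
 h(z) = C1*sqrt(sin(z) + 1)/sqrt(sin(z) - 1)


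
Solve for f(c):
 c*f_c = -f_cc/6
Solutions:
 f(c) = C1 + C2*erf(sqrt(3)*c)


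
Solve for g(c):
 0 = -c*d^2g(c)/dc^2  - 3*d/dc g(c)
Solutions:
 g(c) = C1 + C2/c^2


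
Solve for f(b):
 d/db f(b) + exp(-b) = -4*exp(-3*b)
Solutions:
 f(b) = C1 + exp(-b) + 4*exp(-3*b)/3


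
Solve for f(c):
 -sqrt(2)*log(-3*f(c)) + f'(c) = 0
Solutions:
 -sqrt(2)*Integral(1/(log(-_y) + log(3)), (_y, f(c)))/2 = C1 - c


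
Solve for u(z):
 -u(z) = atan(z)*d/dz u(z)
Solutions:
 u(z) = C1*exp(-Integral(1/atan(z), z))


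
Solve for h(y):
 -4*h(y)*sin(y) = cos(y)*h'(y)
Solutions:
 h(y) = C1*cos(y)^4


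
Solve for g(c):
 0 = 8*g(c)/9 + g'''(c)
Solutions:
 g(c) = C3*exp(-2*3^(1/3)*c/3) + (C1*sin(3^(5/6)*c/3) + C2*cos(3^(5/6)*c/3))*exp(3^(1/3)*c/3)


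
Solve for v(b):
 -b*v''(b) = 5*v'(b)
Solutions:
 v(b) = C1 + C2/b^4


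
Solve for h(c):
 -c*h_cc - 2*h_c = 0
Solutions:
 h(c) = C1 + C2/c


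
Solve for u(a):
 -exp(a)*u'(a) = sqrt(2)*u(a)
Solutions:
 u(a) = C1*exp(sqrt(2)*exp(-a))


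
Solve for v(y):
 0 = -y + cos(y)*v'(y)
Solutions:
 v(y) = C1 + Integral(y/cos(y), y)


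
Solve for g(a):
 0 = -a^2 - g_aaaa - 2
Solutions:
 g(a) = C1 + C2*a + C3*a^2 + C4*a^3 - a^6/360 - a^4/12


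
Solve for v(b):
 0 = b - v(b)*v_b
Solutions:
 v(b) = -sqrt(C1 + b^2)
 v(b) = sqrt(C1 + b^2)


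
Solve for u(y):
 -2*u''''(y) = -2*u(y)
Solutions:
 u(y) = C1*exp(-y) + C2*exp(y) + C3*sin(y) + C4*cos(y)


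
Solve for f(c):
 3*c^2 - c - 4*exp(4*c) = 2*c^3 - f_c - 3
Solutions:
 f(c) = C1 + c^4/2 - c^3 + c^2/2 - 3*c + exp(4*c)


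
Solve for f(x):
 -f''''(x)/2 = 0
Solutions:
 f(x) = C1 + C2*x + C3*x^2 + C4*x^3


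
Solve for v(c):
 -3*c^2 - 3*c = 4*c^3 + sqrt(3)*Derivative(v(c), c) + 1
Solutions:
 v(c) = C1 - sqrt(3)*c^4/3 - sqrt(3)*c^3/3 - sqrt(3)*c^2/2 - sqrt(3)*c/3


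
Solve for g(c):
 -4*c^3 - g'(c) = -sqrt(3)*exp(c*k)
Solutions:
 g(c) = C1 - c^4 + sqrt(3)*exp(c*k)/k


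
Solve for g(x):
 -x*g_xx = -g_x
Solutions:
 g(x) = C1 + C2*x^2


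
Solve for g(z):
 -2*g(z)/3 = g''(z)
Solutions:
 g(z) = C1*sin(sqrt(6)*z/3) + C2*cos(sqrt(6)*z/3)


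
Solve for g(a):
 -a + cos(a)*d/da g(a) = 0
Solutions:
 g(a) = C1 + Integral(a/cos(a), a)


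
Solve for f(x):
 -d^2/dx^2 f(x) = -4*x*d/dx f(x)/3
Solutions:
 f(x) = C1 + C2*erfi(sqrt(6)*x/3)


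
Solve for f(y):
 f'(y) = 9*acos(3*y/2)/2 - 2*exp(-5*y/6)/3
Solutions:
 f(y) = C1 + 9*y*acos(3*y/2)/2 - 3*sqrt(4 - 9*y^2)/2 + 4*exp(-5*y/6)/5


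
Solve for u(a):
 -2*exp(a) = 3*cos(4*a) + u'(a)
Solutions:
 u(a) = C1 - 2*exp(a) - 3*sin(4*a)/4


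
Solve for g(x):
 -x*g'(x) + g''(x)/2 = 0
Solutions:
 g(x) = C1 + C2*erfi(x)


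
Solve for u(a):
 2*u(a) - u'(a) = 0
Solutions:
 u(a) = C1*exp(2*a)


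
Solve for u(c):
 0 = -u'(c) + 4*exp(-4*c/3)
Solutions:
 u(c) = C1 - 3*exp(-4*c/3)


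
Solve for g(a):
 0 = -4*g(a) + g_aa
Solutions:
 g(a) = C1*exp(-2*a) + C2*exp(2*a)


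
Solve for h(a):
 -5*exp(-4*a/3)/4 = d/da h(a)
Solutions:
 h(a) = C1 + 15*exp(-4*a/3)/16


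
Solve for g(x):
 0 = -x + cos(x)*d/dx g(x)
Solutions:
 g(x) = C1 + Integral(x/cos(x), x)


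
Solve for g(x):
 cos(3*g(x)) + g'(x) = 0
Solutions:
 g(x) = -asin((C1 + exp(6*x))/(C1 - exp(6*x)))/3 + pi/3
 g(x) = asin((C1 + exp(6*x))/(C1 - exp(6*x)))/3


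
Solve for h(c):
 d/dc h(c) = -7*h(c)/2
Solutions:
 h(c) = C1*exp(-7*c/2)


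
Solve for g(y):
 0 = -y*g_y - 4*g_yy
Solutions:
 g(y) = C1 + C2*erf(sqrt(2)*y/4)


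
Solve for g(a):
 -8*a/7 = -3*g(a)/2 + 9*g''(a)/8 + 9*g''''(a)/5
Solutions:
 g(a) = C1*exp(-sqrt(3)*a*sqrt(-15 + sqrt(2145))/12) + C2*exp(sqrt(3)*a*sqrt(-15 + sqrt(2145))/12) + C3*sin(sqrt(3)*a*sqrt(15 + sqrt(2145))/12) + C4*cos(sqrt(3)*a*sqrt(15 + sqrt(2145))/12) + 16*a/21


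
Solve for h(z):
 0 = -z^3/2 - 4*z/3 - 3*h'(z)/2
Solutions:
 h(z) = C1 - z^4/12 - 4*z^2/9


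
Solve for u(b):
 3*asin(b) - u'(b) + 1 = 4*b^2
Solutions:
 u(b) = C1 - 4*b^3/3 + 3*b*asin(b) + b + 3*sqrt(1 - b^2)


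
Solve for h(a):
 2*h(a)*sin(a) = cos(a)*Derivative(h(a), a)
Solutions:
 h(a) = C1/cos(a)^2


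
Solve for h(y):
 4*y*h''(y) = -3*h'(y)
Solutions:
 h(y) = C1 + C2*y^(1/4)


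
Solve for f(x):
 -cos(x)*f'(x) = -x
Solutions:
 f(x) = C1 + Integral(x/cos(x), x)


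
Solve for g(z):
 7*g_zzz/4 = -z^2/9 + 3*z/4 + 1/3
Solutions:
 g(z) = C1 + C2*z + C3*z^2 - z^5/945 + z^4/56 + 2*z^3/63


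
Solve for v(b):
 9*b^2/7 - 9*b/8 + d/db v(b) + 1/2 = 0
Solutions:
 v(b) = C1 - 3*b^3/7 + 9*b^2/16 - b/2


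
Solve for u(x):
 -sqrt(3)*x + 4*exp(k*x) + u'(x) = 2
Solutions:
 u(x) = C1 + sqrt(3)*x^2/2 + 2*x - 4*exp(k*x)/k


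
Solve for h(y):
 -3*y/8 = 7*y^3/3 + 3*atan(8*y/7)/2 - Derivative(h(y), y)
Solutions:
 h(y) = C1 + 7*y^4/12 + 3*y^2/16 + 3*y*atan(8*y/7)/2 - 21*log(64*y^2 + 49)/32


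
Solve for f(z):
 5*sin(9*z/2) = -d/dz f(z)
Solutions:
 f(z) = C1 + 10*cos(9*z/2)/9


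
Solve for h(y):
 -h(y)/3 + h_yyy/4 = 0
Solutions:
 h(y) = C3*exp(6^(2/3)*y/3) + (C1*sin(2^(2/3)*3^(1/6)*y/2) + C2*cos(2^(2/3)*3^(1/6)*y/2))*exp(-6^(2/3)*y/6)


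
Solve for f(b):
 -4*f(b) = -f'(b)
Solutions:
 f(b) = C1*exp(4*b)


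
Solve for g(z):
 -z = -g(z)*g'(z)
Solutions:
 g(z) = -sqrt(C1 + z^2)
 g(z) = sqrt(C1 + z^2)


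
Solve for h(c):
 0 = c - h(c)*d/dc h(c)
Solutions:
 h(c) = -sqrt(C1 + c^2)
 h(c) = sqrt(C1 + c^2)


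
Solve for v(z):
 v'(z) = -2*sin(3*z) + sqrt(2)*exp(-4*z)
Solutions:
 v(z) = C1 + 2*cos(3*z)/3 - sqrt(2)*exp(-4*z)/4


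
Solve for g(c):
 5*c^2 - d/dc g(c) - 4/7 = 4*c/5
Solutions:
 g(c) = C1 + 5*c^3/3 - 2*c^2/5 - 4*c/7


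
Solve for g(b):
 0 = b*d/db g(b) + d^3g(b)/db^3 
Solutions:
 g(b) = C1 + Integral(C2*airyai(-b) + C3*airybi(-b), b)


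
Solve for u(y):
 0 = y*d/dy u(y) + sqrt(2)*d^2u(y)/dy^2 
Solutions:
 u(y) = C1 + C2*erf(2^(1/4)*y/2)


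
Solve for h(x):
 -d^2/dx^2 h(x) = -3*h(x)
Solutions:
 h(x) = C1*exp(-sqrt(3)*x) + C2*exp(sqrt(3)*x)


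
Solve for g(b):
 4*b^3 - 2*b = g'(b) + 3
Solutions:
 g(b) = C1 + b^4 - b^2 - 3*b


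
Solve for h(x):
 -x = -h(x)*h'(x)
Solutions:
 h(x) = -sqrt(C1 + x^2)
 h(x) = sqrt(C1 + x^2)


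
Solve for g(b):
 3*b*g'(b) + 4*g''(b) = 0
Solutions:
 g(b) = C1 + C2*erf(sqrt(6)*b/4)


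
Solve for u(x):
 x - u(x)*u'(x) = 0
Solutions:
 u(x) = -sqrt(C1 + x^2)
 u(x) = sqrt(C1 + x^2)


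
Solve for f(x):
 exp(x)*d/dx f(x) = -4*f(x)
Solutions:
 f(x) = C1*exp(4*exp(-x))


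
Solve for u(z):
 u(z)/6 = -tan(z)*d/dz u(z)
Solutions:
 u(z) = C1/sin(z)^(1/6)


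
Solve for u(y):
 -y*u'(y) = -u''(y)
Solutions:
 u(y) = C1 + C2*erfi(sqrt(2)*y/2)


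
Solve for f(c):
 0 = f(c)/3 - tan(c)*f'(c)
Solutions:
 f(c) = C1*sin(c)^(1/3)


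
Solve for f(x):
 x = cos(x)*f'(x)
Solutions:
 f(x) = C1 + Integral(x/cos(x), x)


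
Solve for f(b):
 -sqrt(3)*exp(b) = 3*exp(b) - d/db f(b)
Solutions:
 f(b) = C1 + sqrt(3)*exp(b) + 3*exp(b)


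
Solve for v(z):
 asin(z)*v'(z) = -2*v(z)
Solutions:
 v(z) = C1*exp(-2*Integral(1/asin(z), z))


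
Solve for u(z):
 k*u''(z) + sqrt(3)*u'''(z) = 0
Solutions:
 u(z) = C1 + C2*z + C3*exp(-sqrt(3)*k*z/3)


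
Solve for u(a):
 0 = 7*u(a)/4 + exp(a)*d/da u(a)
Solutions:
 u(a) = C1*exp(7*exp(-a)/4)


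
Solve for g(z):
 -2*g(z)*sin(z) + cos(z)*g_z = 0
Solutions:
 g(z) = C1/cos(z)^2


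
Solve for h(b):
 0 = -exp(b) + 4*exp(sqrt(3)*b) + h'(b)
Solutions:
 h(b) = C1 + exp(b) - 4*sqrt(3)*exp(sqrt(3)*b)/3


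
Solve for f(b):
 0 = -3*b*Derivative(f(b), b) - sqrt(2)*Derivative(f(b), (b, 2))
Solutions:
 f(b) = C1 + C2*erf(2^(1/4)*sqrt(3)*b/2)


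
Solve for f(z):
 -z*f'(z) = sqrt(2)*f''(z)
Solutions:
 f(z) = C1 + C2*erf(2^(1/4)*z/2)


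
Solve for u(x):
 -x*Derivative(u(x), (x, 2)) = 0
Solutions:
 u(x) = C1 + C2*x


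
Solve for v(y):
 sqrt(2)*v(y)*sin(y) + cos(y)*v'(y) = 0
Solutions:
 v(y) = C1*cos(y)^(sqrt(2))


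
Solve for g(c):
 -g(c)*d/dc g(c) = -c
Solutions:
 g(c) = -sqrt(C1 + c^2)
 g(c) = sqrt(C1 + c^2)


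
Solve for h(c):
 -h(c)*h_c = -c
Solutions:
 h(c) = -sqrt(C1 + c^2)
 h(c) = sqrt(C1 + c^2)


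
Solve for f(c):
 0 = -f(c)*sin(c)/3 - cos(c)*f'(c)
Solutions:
 f(c) = C1*cos(c)^(1/3)


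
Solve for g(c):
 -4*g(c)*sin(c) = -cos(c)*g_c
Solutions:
 g(c) = C1/cos(c)^4


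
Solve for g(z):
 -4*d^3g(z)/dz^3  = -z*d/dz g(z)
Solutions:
 g(z) = C1 + Integral(C2*airyai(2^(1/3)*z/2) + C3*airybi(2^(1/3)*z/2), z)


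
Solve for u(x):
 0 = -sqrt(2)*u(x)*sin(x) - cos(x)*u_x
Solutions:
 u(x) = C1*cos(x)^(sqrt(2))


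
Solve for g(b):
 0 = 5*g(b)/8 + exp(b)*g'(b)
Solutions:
 g(b) = C1*exp(5*exp(-b)/8)


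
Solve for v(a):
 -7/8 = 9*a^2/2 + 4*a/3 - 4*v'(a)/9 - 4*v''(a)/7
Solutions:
 v(a) = C1 + C2*exp(-7*a/9) + 27*a^3/8 - 645*a^2/56 + 49527*a/1568


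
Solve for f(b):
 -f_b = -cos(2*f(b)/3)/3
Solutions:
 -b/3 - 3*log(sin(2*f(b)/3) - 1)/4 + 3*log(sin(2*f(b)/3) + 1)/4 = C1


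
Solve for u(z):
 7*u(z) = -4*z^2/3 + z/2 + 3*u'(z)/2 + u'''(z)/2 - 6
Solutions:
 u(z) = C3*exp(2*z) - 4*z^2/21 - z/98 + (C1*sin(sqrt(6)*z) + C2*cos(sqrt(6)*z))*exp(-z) - 1179/1372


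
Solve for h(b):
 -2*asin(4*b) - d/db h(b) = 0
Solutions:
 h(b) = C1 - 2*b*asin(4*b) - sqrt(1 - 16*b^2)/2


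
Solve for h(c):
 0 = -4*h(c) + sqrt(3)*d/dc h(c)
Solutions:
 h(c) = C1*exp(4*sqrt(3)*c/3)


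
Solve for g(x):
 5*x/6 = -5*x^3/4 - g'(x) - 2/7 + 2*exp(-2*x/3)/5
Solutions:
 g(x) = C1 - 5*x^4/16 - 5*x^2/12 - 2*x/7 - 3*exp(-2*x/3)/5


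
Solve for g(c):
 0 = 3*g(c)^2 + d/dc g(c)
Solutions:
 g(c) = 1/(C1 + 3*c)


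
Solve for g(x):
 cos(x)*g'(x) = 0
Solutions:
 g(x) = C1


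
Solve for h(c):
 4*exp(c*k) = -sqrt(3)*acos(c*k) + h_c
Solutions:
 h(c) = C1 + 4*Piecewise((exp(c*k)/k, Ne(k, 0)), (c, True)) + sqrt(3)*Piecewise((c*acos(c*k) - sqrt(-c^2*k^2 + 1)/k, Ne(k, 0)), (pi*c/2, True))


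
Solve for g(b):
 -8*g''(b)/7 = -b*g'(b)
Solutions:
 g(b) = C1 + C2*erfi(sqrt(7)*b/4)


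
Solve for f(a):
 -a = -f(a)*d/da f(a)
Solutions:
 f(a) = -sqrt(C1 + a^2)
 f(a) = sqrt(C1 + a^2)


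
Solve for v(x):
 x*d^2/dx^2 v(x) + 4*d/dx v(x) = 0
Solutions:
 v(x) = C1 + C2/x^3


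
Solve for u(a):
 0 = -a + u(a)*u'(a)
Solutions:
 u(a) = -sqrt(C1 + a^2)
 u(a) = sqrt(C1 + a^2)


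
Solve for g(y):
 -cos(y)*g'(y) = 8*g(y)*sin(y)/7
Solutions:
 g(y) = C1*cos(y)^(8/7)


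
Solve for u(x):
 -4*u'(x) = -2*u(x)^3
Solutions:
 u(x) = -sqrt(-1/(C1 + x))
 u(x) = sqrt(-1/(C1 + x))


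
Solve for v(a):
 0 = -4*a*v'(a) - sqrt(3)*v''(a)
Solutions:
 v(a) = C1 + C2*erf(sqrt(2)*3^(3/4)*a/3)


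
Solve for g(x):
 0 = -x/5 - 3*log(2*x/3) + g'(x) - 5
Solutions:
 g(x) = C1 + x^2/10 + 3*x*log(x) + x*log(8/27) + 2*x


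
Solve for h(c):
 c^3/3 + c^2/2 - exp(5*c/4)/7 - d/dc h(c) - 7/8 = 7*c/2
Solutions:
 h(c) = C1 + c^4/12 + c^3/6 - 7*c^2/4 - 7*c/8 - 4*exp(5*c/4)/35


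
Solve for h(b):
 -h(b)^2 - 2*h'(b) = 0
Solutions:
 h(b) = 2/(C1 + b)


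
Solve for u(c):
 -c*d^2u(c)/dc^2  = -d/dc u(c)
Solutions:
 u(c) = C1 + C2*c^2


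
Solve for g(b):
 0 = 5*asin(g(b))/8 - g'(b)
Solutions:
 Integral(1/asin(_y), (_y, g(b))) = C1 + 5*b/8


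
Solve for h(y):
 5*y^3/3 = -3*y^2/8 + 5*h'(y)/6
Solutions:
 h(y) = C1 + y^4/2 + 3*y^3/20


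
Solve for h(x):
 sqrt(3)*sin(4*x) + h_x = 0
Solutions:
 h(x) = C1 + sqrt(3)*cos(4*x)/4


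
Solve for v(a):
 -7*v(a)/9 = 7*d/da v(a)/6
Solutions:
 v(a) = C1*exp(-2*a/3)


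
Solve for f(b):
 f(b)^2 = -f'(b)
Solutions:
 f(b) = 1/(C1 + b)


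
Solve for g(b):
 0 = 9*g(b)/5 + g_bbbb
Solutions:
 g(b) = (C1*sin(5^(3/4)*sqrt(6)*b/10) + C2*cos(5^(3/4)*sqrt(6)*b/10))*exp(-5^(3/4)*sqrt(6)*b/10) + (C3*sin(5^(3/4)*sqrt(6)*b/10) + C4*cos(5^(3/4)*sqrt(6)*b/10))*exp(5^(3/4)*sqrt(6)*b/10)


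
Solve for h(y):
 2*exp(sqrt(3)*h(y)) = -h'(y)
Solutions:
 h(y) = sqrt(3)*(2*log(1/(C1 + 2*y)) - log(3))/6


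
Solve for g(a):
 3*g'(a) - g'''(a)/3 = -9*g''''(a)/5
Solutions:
 g(a) = C1 + C2*exp(a*(10*2^(1/3)*5^(2/3)/(243*sqrt(531141) + 177097)^(1/3) + 20 + 2^(2/3)*5^(1/3)*(243*sqrt(531141) + 177097)^(1/3))/324)*sin(10^(1/3)*sqrt(3)*a*(-2^(1/3)*(243*sqrt(531141) + 177097)^(1/3) + 10*5^(1/3)/(243*sqrt(531141) + 177097)^(1/3))/324) + C3*exp(a*(10*2^(1/3)*5^(2/3)/(243*sqrt(531141) + 177097)^(1/3) + 20 + 2^(2/3)*5^(1/3)*(243*sqrt(531141) + 177097)^(1/3))/324)*cos(10^(1/3)*sqrt(3)*a*(-2^(1/3)*(243*sqrt(531141) + 177097)^(1/3) + 10*5^(1/3)/(243*sqrt(531141) + 177097)^(1/3))/324) + C4*exp(a*(-2^(2/3)*5^(1/3)*(243*sqrt(531141) + 177097)^(1/3) - 10*2^(1/3)*5^(2/3)/(243*sqrt(531141) + 177097)^(1/3) + 10)/162)


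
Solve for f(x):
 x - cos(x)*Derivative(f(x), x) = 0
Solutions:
 f(x) = C1 + Integral(x/cos(x), x)


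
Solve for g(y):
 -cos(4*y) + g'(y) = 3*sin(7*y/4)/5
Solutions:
 g(y) = C1 + sin(4*y)/4 - 12*cos(7*y/4)/35


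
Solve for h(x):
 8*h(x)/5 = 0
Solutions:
 h(x) = 0


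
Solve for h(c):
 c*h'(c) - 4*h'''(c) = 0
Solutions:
 h(c) = C1 + Integral(C2*airyai(2^(1/3)*c/2) + C3*airybi(2^(1/3)*c/2), c)


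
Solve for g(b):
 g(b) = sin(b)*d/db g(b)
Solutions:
 g(b) = C1*sqrt(cos(b) - 1)/sqrt(cos(b) + 1)


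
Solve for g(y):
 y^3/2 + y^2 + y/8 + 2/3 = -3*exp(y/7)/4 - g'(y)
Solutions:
 g(y) = C1 - y^4/8 - y^3/3 - y^2/16 - 2*y/3 - 21*exp(y/7)/4


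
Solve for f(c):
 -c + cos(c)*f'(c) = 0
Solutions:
 f(c) = C1 + Integral(c/cos(c), c)


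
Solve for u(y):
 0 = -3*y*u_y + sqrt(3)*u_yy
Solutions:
 u(y) = C1 + C2*erfi(sqrt(2)*3^(1/4)*y/2)


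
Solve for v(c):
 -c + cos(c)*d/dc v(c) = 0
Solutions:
 v(c) = C1 + Integral(c/cos(c), c)


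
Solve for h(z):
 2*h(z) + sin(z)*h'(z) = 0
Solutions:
 h(z) = C1*(cos(z) + 1)/(cos(z) - 1)


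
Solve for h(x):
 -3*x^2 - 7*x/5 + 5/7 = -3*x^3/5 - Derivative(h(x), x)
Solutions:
 h(x) = C1 - 3*x^4/20 + x^3 + 7*x^2/10 - 5*x/7


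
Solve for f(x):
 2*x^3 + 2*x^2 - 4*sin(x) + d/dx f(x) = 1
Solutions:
 f(x) = C1 - x^4/2 - 2*x^3/3 + x - 4*cos(x)


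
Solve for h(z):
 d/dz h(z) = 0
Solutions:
 h(z) = C1


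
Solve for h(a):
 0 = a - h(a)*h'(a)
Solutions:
 h(a) = -sqrt(C1 + a^2)
 h(a) = sqrt(C1 + a^2)


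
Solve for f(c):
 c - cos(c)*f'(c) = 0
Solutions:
 f(c) = C1 + Integral(c/cos(c), c)


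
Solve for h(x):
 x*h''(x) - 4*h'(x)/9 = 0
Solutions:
 h(x) = C1 + C2*x^(13/9)


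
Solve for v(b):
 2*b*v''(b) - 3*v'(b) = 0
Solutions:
 v(b) = C1 + C2*b^(5/2)


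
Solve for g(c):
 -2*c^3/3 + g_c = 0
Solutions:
 g(c) = C1 + c^4/6


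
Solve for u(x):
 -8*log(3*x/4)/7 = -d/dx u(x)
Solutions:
 u(x) = C1 + 8*x*log(x)/7 - 16*x*log(2)/7 - 8*x/7 + 8*x*log(3)/7


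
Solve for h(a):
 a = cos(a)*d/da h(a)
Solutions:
 h(a) = C1 + Integral(a/cos(a), a)


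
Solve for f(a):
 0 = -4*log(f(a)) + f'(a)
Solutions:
 li(f(a)) = C1 + 4*a


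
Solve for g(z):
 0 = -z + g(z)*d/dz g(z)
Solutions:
 g(z) = -sqrt(C1 + z^2)
 g(z) = sqrt(C1 + z^2)


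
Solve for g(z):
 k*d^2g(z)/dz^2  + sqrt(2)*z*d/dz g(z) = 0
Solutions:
 g(z) = C1 + C2*sqrt(k)*erf(2^(3/4)*z*sqrt(1/k)/2)


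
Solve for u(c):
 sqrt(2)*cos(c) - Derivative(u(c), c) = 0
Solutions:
 u(c) = C1 + sqrt(2)*sin(c)


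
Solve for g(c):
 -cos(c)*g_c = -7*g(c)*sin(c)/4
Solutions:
 g(c) = C1/cos(c)^(7/4)


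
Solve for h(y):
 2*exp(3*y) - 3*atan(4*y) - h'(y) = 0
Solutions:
 h(y) = C1 - 3*y*atan(4*y) + 2*exp(3*y)/3 + 3*log(16*y^2 + 1)/8


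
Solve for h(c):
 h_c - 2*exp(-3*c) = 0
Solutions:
 h(c) = C1 - 2*exp(-3*c)/3


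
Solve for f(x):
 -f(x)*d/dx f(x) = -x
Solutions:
 f(x) = -sqrt(C1 + x^2)
 f(x) = sqrt(C1 + x^2)


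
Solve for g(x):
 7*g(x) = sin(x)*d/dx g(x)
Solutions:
 g(x) = C1*sqrt(cos(x) - 1)*(cos(x)^3 - 3*cos(x)^2 + 3*cos(x) - 1)/(sqrt(cos(x) + 1)*(cos(x)^3 + 3*cos(x)^2 + 3*cos(x) + 1))


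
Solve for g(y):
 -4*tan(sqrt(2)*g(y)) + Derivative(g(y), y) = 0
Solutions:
 g(y) = sqrt(2)*(pi - asin(C1*exp(4*sqrt(2)*y)))/2
 g(y) = sqrt(2)*asin(C1*exp(4*sqrt(2)*y))/2


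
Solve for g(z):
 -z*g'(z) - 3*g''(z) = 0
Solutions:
 g(z) = C1 + C2*erf(sqrt(6)*z/6)


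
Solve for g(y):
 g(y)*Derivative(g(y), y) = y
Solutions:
 g(y) = -sqrt(C1 + y^2)
 g(y) = sqrt(C1 + y^2)


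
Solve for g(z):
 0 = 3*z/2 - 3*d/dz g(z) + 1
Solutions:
 g(z) = C1 + z^2/4 + z/3


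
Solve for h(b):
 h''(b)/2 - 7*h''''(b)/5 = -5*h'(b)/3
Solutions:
 h(b) = C1 + C2*exp(-210^(1/3)*b*(210^(1/3)/(sqrt(43890) + 210)^(1/3) + (sqrt(43890) + 210)^(1/3))/84)*sin(3^(1/6)*70^(1/3)*b*(-3^(2/3)*(sqrt(43890) + 210)^(1/3) + 3*70^(1/3)/(sqrt(43890) + 210)^(1/3))/84) + C3*exp(-210^(1/3)*b*(210^(1/3)/(sqrt(43890) + 210)^(1/3) + (sqrt(43890) + 210)^(1/3))/84)*cos(3^(1/6)*70^(1/3)*b*(-3^(2/3)*(sqrt(43890) + 210)^(1/3) + 3*70^(1/3)/(sqrt(43890) + 210)^(1/3))/84) + C4*exp(210^(1/3)*b*(210^(1/3)/(sqrt(43890) + 210)^(1/3) + (sqrt(43890) + 210)^(1/3))/42)


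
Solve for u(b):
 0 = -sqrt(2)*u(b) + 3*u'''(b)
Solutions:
 u(b) = C3*exp(2^(1/6)*3^(2/3)*b/3) + (C1*sin(6^(1/6)*b/2) + C2*cos(6^(1/6)*b/2))*exp(-2^(1/6)*3^(2/3)*b/6)


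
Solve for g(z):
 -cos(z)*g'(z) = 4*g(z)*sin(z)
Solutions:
 g(z) = C1*cos(z)^4


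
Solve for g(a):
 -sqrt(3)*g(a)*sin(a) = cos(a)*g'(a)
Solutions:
 g(a) = C1*cos(a)^(sqrt(3))


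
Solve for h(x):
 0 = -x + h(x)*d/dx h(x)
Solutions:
 h(x) = -sqrt(C1 + x^2)
 h(x) = sqrt(C1 + x^2)


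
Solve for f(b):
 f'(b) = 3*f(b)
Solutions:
 f(b) = C1*exp(3*b)


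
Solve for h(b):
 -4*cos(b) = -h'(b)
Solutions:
 h(b) = C1 + 4*sin(b)


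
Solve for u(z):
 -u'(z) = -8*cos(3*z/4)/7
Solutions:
 u(z) = C1 + 32*sin(3*z/4)/21


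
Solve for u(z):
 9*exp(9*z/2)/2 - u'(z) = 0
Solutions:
 u(z) = C1 + exp(9*z/2)


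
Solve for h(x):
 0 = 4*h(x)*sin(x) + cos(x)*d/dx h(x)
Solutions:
 h(x) = C1*cos(x)^4


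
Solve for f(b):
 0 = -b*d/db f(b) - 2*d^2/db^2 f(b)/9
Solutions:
 f(b) = C1 + C2*erf(3*b/2)


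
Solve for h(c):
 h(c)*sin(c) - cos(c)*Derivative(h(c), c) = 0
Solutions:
 h(c) = C1/cos(c)


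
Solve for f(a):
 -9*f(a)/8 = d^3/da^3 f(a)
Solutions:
 f(a) = C3*exp(-3^(2/3)*a/2) + (C1*sin(3*3^(1/6)*a/4) + C2*cos(3*3^(1/6)*a/4))*exp(3^(2/3)*a/4)


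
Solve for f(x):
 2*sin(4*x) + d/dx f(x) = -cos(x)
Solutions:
 f(x) = C1 - sin(x) + cos(4*x)/2


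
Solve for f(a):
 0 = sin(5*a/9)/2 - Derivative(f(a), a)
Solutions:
 f(a) = C1 - 9*cos(5*a/9)/10


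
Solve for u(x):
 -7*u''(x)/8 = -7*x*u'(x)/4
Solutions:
 u(x) = C1 + C2*erfi(x)


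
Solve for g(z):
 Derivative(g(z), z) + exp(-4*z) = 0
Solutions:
 g(z) = C1 + exp(-4*z)/4


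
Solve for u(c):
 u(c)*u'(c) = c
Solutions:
 u(c) = -sqrt(C1 + c^2)
 u(c) = sqrt(C1 + c^2)


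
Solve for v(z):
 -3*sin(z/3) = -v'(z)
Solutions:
 v(z) = C1 - 9*cos(z/3)


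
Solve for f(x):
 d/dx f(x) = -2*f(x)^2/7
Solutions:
 f(x) = 7/(C1 + 2*x)


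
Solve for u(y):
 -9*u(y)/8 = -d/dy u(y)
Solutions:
 u(y) = C1*exp(9*y/8)


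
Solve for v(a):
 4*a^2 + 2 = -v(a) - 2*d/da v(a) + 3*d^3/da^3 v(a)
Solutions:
 v(a) = C3*exp(a) - 4*a^2 + 16*a + (C1*sin(sqrt(3)*a/6) + C2*cos(sqrt(3)*a/6))*exp(-a/2) - 34


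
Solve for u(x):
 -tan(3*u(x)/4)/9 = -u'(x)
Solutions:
 u(x) = -4*asin(C1*exp(x/12))/3 + 4*pi/3
 u(x) = 4*asin(C1*exp(x/12))/3


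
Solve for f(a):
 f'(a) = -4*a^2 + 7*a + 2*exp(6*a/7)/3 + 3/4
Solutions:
 f(a) = C1 - 4*a^3/3 + 7*a^2/2 + 3*a/4 + 7*exp(6*a/7)/9


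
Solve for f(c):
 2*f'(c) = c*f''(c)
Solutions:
 f(c) = C1 + C2*c^3


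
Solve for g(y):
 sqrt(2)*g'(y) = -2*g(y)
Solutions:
 g(y) = C1*exp(-sqrt(2)*y)


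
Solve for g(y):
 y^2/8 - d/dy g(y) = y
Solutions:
 g(y) = C1 + y^3/24 - y^2/2


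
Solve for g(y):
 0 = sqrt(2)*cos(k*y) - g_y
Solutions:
 g(y) = C1 + sqrt(2)*sin(k*y)/k


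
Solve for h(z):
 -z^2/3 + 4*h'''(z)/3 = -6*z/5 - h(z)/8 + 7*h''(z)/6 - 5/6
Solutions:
 h(z) = C1*exp(z/2) + C2*exp(z*(3 - sqrt(57))/16) + C3*exp(z*(3 + sqrt(57))/16) + 8*z^2/3 - 48*z/5 + 388/9


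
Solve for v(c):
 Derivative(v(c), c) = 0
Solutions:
 v(c) = C1


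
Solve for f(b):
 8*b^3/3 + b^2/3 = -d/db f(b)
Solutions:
 f(b) = C1 - 2*b^4/3 - b^3/9


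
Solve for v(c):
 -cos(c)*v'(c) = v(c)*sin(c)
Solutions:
 v(c) = C1*cos(c)


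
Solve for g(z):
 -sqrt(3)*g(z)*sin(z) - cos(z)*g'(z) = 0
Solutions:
 g(z) = C1*cos(z)^(sqrt(3))


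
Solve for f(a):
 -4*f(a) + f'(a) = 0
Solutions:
 f(a) = C1*exp(4*a)
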